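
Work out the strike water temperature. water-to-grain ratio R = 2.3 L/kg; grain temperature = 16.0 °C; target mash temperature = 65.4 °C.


T_strike = (0.41/R)·(T_mash − T_grain) + T_mash
T_strike = (0.41/2.3)·(65.4 − 16.0) + 65.4

74.2061 °C


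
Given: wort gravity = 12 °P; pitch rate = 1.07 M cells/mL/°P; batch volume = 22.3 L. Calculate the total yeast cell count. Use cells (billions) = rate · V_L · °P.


cells = 1.07 · 22.3 · 12

286.3320 billion cells


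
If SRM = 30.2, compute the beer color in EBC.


EBC = SRM · 1.97
EBC = 30.2 · 1.97

59.4940 EBC


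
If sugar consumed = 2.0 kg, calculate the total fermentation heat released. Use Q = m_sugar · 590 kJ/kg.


Q = 2.0 · 590

1180.0000 kJ


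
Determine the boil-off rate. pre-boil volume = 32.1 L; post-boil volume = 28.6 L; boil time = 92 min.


rate = (V_pre − V_post) / (t_min/60)
rate = (32.1 − 28.6) / (92/60)

2.2826 L/hr


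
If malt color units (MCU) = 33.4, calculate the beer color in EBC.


SRM = 1.4922·MCU^0.6859;  EBC = SRM·1.97
SRM = 1.4922·33.4^0.6859 = 16.5564
EBC = 16.5564·1.97

32.6160 EBC


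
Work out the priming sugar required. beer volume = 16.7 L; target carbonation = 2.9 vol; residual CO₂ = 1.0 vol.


sugar = (target − residual)·4.0·V
sugar = (2.9 − 1.0)·4.0·16.7

126.9200 g


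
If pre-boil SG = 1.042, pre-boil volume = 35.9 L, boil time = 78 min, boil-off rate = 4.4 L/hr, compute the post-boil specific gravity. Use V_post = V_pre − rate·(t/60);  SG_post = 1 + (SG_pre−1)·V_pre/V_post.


V_post = 35.9 − 4.4·(78/60) = 30.1800
SG_post = 1 + (1.042 − 1)·35.9/30.1800

1.0500


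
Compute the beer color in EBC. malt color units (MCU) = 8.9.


SRM = 1.4922·MCU^0.6859;  EBC = SRM·1.97
SRM = 1.4922·8.9^0.6859 = 6.6836
EBC = 6.6836·1.97

13.1668 EBC


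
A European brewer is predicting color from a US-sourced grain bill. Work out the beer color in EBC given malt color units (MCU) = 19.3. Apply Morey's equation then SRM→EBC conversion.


SRM = 1.4922·MCU^0.6859;  EBC = SRM·1.97
SRM = 1.4922·19.3^0.6859 = 11.3656
EBC = 11.3656·1.97

22.3902 EBC


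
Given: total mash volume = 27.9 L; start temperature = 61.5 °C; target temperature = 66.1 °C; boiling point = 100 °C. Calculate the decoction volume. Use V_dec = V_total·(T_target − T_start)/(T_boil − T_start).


V_dec = 27.9·(66.1 − 61.5)/(100 − 61.5)

3.3335 L


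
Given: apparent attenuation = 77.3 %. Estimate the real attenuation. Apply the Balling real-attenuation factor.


RA = AA · 0.8192
RA = 77.3 · 0.8192

63.3242 %


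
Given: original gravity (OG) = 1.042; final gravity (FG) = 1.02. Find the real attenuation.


AA = (OG−FG)/(OG−1)·100;  RA = AA·0.8192
AA = (1.042 − 1.02)/(1.042 − 1)·100 = 52.3810
RA = 52.3810·0.8192

42.9105 %


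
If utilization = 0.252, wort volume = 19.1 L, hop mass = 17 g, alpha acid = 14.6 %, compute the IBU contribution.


IBU = (α/100)·mass·U·1000 / V
IBU = (14.6/100)·17·0.252·1000 / 19.1

32.7468 IBU


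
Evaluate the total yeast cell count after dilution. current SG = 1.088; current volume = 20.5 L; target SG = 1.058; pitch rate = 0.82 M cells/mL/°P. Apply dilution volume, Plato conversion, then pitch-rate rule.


V_w = V·((SG_c−1)/(SG_t−1)−1);  °P = 259 − 259/SG_t;  cells = rate·(V+V_w)·°P
V_w = 20.5·((1.088−1)/(1.058−1)−1) = 10.6034
V_final = 20.5 + 10.6034 = 31.1034
°P = 259 − 259/1.058 = 14.1985
cells = 0.82·31.1034·14.1985

362.1300 billion cells


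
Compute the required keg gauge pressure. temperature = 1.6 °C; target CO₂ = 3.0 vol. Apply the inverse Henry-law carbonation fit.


psi = vols/(0.01821 + 0.09011·e^(−0.04·T)) − 14.695
psi = 3.0/(0.01821 + 0.09011·e^(−0.04·1.6)) − 14.695

14.5067 psi


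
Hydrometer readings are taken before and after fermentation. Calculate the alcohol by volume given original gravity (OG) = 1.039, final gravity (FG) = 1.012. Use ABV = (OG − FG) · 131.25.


ABV = (1.039 − 1.012) · 131.25

3.5437 % ABV


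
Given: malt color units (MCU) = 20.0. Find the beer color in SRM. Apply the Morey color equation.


SRM = 1.4922 · MCU^0.6859
SRM = 1.4922 · 20.0^0.6859

11.6467 SRM


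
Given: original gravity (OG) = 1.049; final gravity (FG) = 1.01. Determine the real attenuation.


AA = (OG−FG)/(OG−1)·100;  RA = AA·0.8192
AA = (1.049 − 1.01)/(1.049 − 1)·100 = 79.5918
RA = 79.5918·0.8192

65.2016 %


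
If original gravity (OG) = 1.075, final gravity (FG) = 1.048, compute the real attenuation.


AA = (OG−FG)/(OG−1)·100;  RA = AA·0.8192
AA = (1.075 − 1.048)/(1.075 − 1)·100 = 36.0000
RA = 36.0000·0.8192

29.4912 %


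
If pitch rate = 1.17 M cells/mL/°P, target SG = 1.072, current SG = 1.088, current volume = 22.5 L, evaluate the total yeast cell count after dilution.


V_w = V·((SG_c−1)/(SG_t−1)−1);  °P = 259 − 259/SG_t;  cells = rate·(V+V_w)·°P
V_w = 22.5·((1.088−1)/(1.072−1)−1) = 5.0000
V_final = 22.5 + 5.0000 = 27.5000
°P = 259 − 259/1.072 = 17.3955
cells = 1.17·27.5000·17.3955

559.7009 billion cells


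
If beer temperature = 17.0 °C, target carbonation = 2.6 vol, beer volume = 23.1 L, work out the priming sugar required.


residual = 14.695·(0.01821 + 0.09011·e^(−0.04·T));  sugar = (target − residual)·4.0·V
residual = 14.695·(0.01821 + 0.09011·e^(−0.04·17.0)) = 0.9384
sugar = (2.6 − 0.9384)·4.0·23.1

153.5280 g


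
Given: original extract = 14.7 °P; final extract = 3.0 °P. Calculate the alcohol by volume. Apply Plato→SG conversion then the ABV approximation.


SG = 259/(259 − P);  ABV = (OG − FG)·131.25
OG = 259/(259 − 14.7) = 1.0602
FG = 259/(259 − 3.0) = 1.0117
ABV = (1.0602 − 1.0117)·131.25

6.3595 % ABV


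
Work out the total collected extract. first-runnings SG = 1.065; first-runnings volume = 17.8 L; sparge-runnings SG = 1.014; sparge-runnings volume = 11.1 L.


total = Σ (SG_i − 1)·1000·V_i
first = (1.065 − 1)·1000·17.8 = 1157.0000
sparge = (1.014 − 1)·1000·11.1 = 155.4000
total = 1157.0000 + 155.4000

1312.4000 gravity·L


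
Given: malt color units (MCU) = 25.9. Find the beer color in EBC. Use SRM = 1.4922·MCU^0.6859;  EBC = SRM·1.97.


SRM = 1.4922·25.9^0.6859 = 13.9062
EBC = 13.9062·1.97

27.3953 EBC


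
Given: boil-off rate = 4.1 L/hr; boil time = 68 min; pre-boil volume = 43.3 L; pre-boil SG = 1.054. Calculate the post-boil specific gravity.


V_post = V_pre − rate·(t/60);  SG_post = 1 + (SG_pre−1)·V_pre/V_post
V_post = 43.3 − 4.1·(68/60) = 38.6533
SG_post = 1 + (1.054 − 1)·43.3/38.6533

1.0605


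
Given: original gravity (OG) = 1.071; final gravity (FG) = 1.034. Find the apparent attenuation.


AA = (OG − FG)/(OG − 1) · 100
AA = (1.071 − 1.034)/(1.071 − 1) · 100

52.1127 %


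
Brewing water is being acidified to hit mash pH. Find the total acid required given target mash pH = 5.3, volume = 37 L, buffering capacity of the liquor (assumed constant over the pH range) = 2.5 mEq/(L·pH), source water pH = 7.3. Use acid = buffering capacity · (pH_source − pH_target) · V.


acid = 2.5 · (7.3 − 5.3) · 37

185.0000 mEq


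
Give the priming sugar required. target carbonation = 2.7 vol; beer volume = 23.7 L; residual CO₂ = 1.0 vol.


sugar = (target − residual)·4.0·V
sugar = (2.7 − 1.0)·4.0·23.7

161.1600 g


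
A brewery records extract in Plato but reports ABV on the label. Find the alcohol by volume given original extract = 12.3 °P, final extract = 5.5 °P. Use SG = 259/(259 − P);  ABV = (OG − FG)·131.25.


OG = 259/(259 − 12.3) = 1.0499
FG = 259/(259 − 5.5) = 1.0217
ABV = (1.0499 − 1.0217)·131.25

3.6962 % ABV


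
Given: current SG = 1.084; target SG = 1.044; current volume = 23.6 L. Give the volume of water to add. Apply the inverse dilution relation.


V_water = V·((SG_curr − 1)/(SG_target − 1) − 1)
V_water = 23.6·((1.084 − 1)/(1.044 − 1) − 1)

21.4545 L


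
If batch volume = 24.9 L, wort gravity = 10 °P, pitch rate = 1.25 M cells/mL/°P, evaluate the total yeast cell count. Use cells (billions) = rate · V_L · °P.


cells = 1.25 · 24.9 · 10

311.2500 billion cells


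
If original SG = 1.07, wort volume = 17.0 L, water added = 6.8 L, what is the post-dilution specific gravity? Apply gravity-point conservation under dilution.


SG_new = 1 + (SG_old − 1)·V_old/(V_old + V_water)
pts = (1.07 − 1)·1000·17.0/(17.0 + 6.8) = 50.0000
SG_new = 1 + 50.0000/1000

1.0500


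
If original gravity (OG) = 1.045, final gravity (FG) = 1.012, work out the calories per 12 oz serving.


ABW = (OG−FG)·131.25·0.79/FG;  °P = 259 − 259/SG (for OG→OE and FG→AE);  RE = 0.1808·OE + 0.8192·AE;  Cal = (6.9·ABW + 4·(RE−0.1))·FG·3.55
ABW = (1.045 − 1.012)·131.25·0.79/1.012 = 3.3811
OE = 259 − 259/1.045 = 11.1531 °P
AE = 259 − 259/1.012 = 3.0711 °P
RE = 0.1808·11.1531 + 0.8192·3.0711 = 4.5324 °P
Cal = (6.9·3.3811 + 4·(4.5324−0.1))·1.012·3.55

147.5091 kcal


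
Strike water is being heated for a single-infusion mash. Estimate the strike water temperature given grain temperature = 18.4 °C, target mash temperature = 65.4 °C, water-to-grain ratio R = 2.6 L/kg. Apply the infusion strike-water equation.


T_strike = (0.41/R)·(T_mash − T_grain) + T_mash
T_strike = (0.41/2.6)·(65.4 − 18.4) + 65.4

72.8115 °C


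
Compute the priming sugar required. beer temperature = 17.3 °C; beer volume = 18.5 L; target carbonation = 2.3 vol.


residual = 14.695·(0.01821 + 0.09011·e^(−0.04·T));  sugar = (target − residual)·4.0·V
residual = 14.695·(0.01821 + 0.09011·e^(−0.04·17.3)) = 0.9304
sugar = (2.3 − 0.9304)·4.0·18.5

101.3475 g


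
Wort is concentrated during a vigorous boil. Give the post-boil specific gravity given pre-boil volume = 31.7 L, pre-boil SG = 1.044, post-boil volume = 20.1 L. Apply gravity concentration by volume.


SG_post = 1 + (SG_pre − 1)·V_pre/V_post
pts_pre = (1.044 − 1)·1000 = 44.0000
pts_post = 44.0000·31.7/20.1 = 69.3930
SG_post = 1 + 69.3930/1000

1.0694


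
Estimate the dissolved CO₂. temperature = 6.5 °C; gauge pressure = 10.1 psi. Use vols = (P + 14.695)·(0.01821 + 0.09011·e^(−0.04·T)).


vols = (10.1 + 14.695)·(0.01821 + 0.09011·e^(−0.04·6.5))

2.1743 volumes


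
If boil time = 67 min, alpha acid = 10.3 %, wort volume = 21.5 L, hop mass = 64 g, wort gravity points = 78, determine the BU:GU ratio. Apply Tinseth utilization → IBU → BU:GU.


U = 1.65·0.000125^(GP/1000)·(1−e^(−0.04t))/4.15;  IBU = (α/100)·m·U·1000/V;  BU:GU = IBU/GP
U = 1.65·0.000125^(78/1000)·(1−e^(−0.04·67))/4.15 = 0.1837
IBU = (10.3/100)·64·0.1837·1000/21.5 = 56.3283
BU:GU = 56.3283/78

0.7222


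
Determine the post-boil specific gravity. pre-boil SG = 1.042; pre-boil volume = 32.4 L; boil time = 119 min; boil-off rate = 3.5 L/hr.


V_post = V_pre − rate·(t/60);  SG_post = 1 + (SG_pre−1)·V_pre/V_post
V_post = 32.4 − 3.5·(119/60) = 25.4583
SG_post = 1 + (1.042 − 1)·32.4/25.4583

1.0535


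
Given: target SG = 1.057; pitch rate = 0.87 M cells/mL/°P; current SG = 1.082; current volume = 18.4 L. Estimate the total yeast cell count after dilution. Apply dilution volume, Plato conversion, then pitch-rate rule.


V_w = V·((SG_c−1)/(SG_t−1)−1);  °P = 259 − 259/SG_t;  cells = rate·(V+V_w)·°P
V_w = 18.4·((1.082−1)/(1.057−1)−1) = 8.0702
V_final = 18.4 + 8.0702 = 26.4702
°P = 259 − 259/1.057 = 13.9669
cells = 0.87·26.4702·13.9669

321.6442 billion cells


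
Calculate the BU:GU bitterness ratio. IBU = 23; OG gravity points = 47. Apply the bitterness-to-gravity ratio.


BU:GU = IBU / OG_points
BU:GU = 23 / 47

0.4894


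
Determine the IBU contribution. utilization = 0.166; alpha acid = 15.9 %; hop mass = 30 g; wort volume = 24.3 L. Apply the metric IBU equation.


IBU = (α/100)·mass·U·1000 / V
IBU = (15.9/100)·30·0.166·1000 / 24.3

32.5852 IBU


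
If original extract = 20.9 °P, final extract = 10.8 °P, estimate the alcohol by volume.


SG = 259/(259 − P);  ABV = (OG − FG)·131.25
OG = 259/(259 − 20.9) = 1.0878
FG = 259/(259 − 10.8) = 1.0435
ABV = (1.0878 − 1.0435)·131.25

5.8098 % ABV


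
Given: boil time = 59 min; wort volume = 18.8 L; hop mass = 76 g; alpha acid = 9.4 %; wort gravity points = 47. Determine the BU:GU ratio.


U = 1.65·0.000125^(GP/1000)·(1−e^(−0.04t))/4.15;  IBU = (α/100)·m·U·1000/V;  BU:GU = IBU/GP
U = 1.65·0.000125^(47/1000)·(1−e^(−0.04·59))/4.15 = 0.2360
IBU = (9.4/100)·76·0.2360·1000/18.8 = 89.6811
BU:GU = 89.6811/47

1.9081


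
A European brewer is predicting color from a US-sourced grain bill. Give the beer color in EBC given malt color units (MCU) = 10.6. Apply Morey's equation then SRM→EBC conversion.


SRM = 1.4922·MCU^0.6859;  EBC = SRM·1.97
SRM = 1.4922·10.6^0.6859 = 7.5350
EBC = 7.5350·1.97

14.8440 EBC


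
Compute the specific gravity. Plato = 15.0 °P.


SG = 259/(259 − P)
SG = 259/(259 − 15.0)

1.0615


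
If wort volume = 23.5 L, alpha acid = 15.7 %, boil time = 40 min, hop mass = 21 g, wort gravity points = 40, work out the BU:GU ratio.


U = 1.65·0.000125^(GP/1000)·(1−e^(−0.04t))/4.15;  IBU = (α/100)·m·U·1000/V;  BU:GU = IBU/GP
U = 1.65·0.000125^(40/1000)·(1−e^(−0.04·40))/4.15 = 0.2215
IBU = (15.7/100)·21·0.2215·1000/23.5 = 31.0758
BU:GU = 31.0758/40

0.7769


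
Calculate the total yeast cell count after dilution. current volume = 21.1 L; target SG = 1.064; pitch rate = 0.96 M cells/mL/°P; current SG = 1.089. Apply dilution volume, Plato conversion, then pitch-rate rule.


V_w = V·((SG_c−1)/(SG_t−1)−1);  °P = 259 − 259/SG_t;  cells = rate·(V+V_w)·°P
V_w = 21.1·((1.089−1)/(1.064−1)−1) = 8.2422
V_final = 21.1 + 8.2422 = 29.3422
°P = 259 − 259/1.064 = 15.5789
cells = 0.96·29.3422·15.5789

438.8356 billion cells


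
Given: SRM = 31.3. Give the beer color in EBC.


EBC = SRM · 1.97
EBC = 31.3 · 1.97

61.6610 EBC


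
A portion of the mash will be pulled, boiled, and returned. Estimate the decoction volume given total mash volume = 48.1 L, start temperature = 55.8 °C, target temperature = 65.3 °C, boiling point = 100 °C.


V_dec = V_total·(T_target − T_start)/(T_boil − T_start)
V_dec = 48.1·(65.3 − 55.8)/(100 − 55.8)

10.3382 L


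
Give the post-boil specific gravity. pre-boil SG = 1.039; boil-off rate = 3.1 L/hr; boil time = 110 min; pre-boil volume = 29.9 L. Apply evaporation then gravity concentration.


V_post = V_pre − rate·(t/60);  SG_post = 1 + (SG_pre−1)·V_pre/V_post
V_post = 29.9 − 3.1·(110/60) = 24.2167
SG_post = 1 + (1.039 − 1)·29.9/24.2167

1.0482


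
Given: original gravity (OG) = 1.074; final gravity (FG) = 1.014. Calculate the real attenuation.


AA = (OG−FG)/(OG−1)·100;  RA = AA·0.8192
AA = (1.074 − 1.014)/(1.074 − 1)·100 = 81.0811
RA = 81.0811·0.8192

66.4216 %


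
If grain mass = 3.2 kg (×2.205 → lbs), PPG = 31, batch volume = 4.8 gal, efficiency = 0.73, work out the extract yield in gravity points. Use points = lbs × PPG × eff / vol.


lbs = 3.2 × 2.205 = 7.0560
points = 7.0560 × 31 × 0.73 / 4.8

33.2661 points


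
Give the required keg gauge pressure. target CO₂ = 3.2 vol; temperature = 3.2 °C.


psi = vols/(0.01821 + 0.09011·e^(−0.04·T)) − 14.695
psi = 3.2/(0.01821 + 0.09011·e^(−0.04·3.2)) − 14.695

18.1277 psi


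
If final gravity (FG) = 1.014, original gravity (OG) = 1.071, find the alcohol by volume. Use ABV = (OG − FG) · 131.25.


ABV = (1.071 − 1.014) · 131.25

7.4812 % ABV


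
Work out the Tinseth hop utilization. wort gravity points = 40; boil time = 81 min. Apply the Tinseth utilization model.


U = 1.65·0.000125^(GP/1000) · (1 − e^(−0.04·t))/4.15
bigness = 1.65·0.000125^(40/1000) = 1.1518
boil_factor = (1 − e^(−0.04·81))/4.15 = 0.2315
U = 1.1518 · 0.2315

0.2667


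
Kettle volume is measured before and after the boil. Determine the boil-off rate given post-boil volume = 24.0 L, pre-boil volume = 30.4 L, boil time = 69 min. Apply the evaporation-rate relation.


rate = (V_pre − V_post) / (t_min/60)
rate = (30.4 − 24.0) / (69/60)

5.5652 L/hr


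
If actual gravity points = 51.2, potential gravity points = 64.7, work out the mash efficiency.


efficiency = actual / potential × 100
efficiency = 51.2 / 64.7 × 100

79.1345 %


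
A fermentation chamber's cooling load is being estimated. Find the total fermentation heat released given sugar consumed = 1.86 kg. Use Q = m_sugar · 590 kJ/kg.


Q = 1.86 · 590

1097.4000 kJ


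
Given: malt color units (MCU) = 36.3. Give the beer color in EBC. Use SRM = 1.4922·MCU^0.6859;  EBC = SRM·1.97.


SRM = 1.4922·36.3^0.6859 = 17.5294
EBC = 17.5294·1.97

34.5329 EBC


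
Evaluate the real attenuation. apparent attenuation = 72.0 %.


RA = AA · 0.8192
RA = 72.0 · 0.8192

58.9824 %


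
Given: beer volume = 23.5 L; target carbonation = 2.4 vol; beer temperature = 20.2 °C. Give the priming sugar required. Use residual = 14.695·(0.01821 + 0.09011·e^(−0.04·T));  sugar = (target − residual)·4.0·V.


residual = 14.695·(0.01821 + 0.09011·e^(−0.04·20.2)) = 0.8578
sugar = (2.4 − 0.8578)·4.0·23.5

144.9629 g


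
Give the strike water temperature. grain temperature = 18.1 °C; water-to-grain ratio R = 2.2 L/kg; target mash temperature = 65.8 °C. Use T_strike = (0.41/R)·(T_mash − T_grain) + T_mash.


T_strike = (0.41/2.2)·(65.8 − 18.1) + 65.8

74.6895 °C


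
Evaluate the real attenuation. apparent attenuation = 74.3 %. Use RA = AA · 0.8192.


RA = 74.3 · 0.8192

60.8666 %


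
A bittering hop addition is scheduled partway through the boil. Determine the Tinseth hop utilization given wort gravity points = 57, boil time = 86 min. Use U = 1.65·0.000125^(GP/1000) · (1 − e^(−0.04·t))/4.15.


bigness = 1.65·0.000125^(57/1000) = 0.9886
boil_factor = (1 − e^(−0.04·86))/4.15 = 0.2332
U = 0.9886 · 0.2332

0.2306


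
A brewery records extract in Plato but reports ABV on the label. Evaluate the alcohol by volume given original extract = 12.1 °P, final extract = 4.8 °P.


SG = 259/(259 − P);  ABV = (OG − FG)·131.25
OG = 259/(259 − 12.1) = 1.0490
FG = 259/(259 − 4.8) = 1.0189
ABV = (1.0490 − 1.0189)·131.25

3.9539 % ABV


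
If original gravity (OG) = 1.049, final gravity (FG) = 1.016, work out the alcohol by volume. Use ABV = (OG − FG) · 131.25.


ABV = (1.049 − 1.016) · 131.25

4.3312 % ABV


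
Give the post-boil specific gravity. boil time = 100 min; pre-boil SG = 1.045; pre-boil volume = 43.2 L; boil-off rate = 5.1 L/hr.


V_post = V_pre − rate·(t/60);  SG_post = 1 + (SG_pre−1)·V_pre/V_post
V_post = 43.2 − 5.1·(100/60) = 34.7000
SG_post = 1 + (1.045 − 1)·43.2/34.7000

1.0560


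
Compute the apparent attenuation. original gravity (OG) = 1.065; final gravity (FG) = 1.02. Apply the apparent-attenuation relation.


AA = (OG − FG)/(OG − 1) · 100
AA = (1.065 − 1.02)/(1.065 − 1) · 100

69.2308 %


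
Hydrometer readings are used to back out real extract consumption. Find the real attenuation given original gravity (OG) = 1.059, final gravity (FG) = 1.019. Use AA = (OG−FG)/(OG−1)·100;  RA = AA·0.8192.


AA = (1.059 − 1.019)/(1.059 − 1)·100 = 67.7966
RA = 67.7966·0.8192

55.5390 %


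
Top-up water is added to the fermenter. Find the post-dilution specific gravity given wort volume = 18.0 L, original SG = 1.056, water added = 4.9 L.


SG_new = 1 + (SG_old − 1)·V_old/(V_old + V_water)
pts = (1.056 − 1)·1000·18.0/(18.0 + 4.9) = 44.0175
SG_new = 1 + 44.0175/1000

1.0440


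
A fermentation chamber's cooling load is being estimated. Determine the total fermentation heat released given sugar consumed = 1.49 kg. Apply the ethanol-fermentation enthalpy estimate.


Q = m_sugar · 590 kJ/kg
Q = 1.49 · 590

879.1000 kJ


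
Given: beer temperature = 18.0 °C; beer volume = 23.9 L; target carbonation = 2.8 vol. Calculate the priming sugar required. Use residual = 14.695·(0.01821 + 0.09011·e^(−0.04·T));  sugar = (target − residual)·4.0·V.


residual = 14.695·(0.01821 + 0.09011·e^(−0.04·18.0)) = 0.9121
sugar = (2.8 − 0.9121)·4.0·23.9

180.4797 g


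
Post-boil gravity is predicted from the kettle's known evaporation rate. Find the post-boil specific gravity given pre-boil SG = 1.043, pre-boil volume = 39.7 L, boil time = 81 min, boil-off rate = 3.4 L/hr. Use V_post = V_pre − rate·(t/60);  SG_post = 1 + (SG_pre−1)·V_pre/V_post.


V_post = 39.7 − 3.4·(81/60) = 35.1100
SG_post = 1 + (1.043 − 1)·39.7/35.1100

1.0486


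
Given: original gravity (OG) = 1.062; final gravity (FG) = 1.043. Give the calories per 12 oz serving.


ABW = (OG−FG)·131.25·0.79/FG;  °P = 259 − 259/SG (for OG→OE and FG→AE);  RE = 0.1808·OE + 0.8192·AE;  Cal = (6.9·ABW + 4·(RE−0.1))·FG·3.55
ABW = (1.062 − 1.043)·131.25·0.79/1.043 = 1.8888
OE = 259 − 259/1.062 = 15.1205 °P
AE = 259 − 259/1.043 = 10.6779 °P
RE = 0.1808·15.1205 + 0.8192·10.6779 = 11.4811 °P
Cal = (6.9·1.8888 + 4·(11.4811−0.1))·1.043·3.55

216.8174 kcal


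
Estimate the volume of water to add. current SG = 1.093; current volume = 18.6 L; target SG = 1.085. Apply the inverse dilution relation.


V_water = V·((SG_curr − 1)/(SG_target − 1) − 1)
V_water = 18.6·((1.093 − 1)/(1.085 − 1) − 1)

1.7506 L


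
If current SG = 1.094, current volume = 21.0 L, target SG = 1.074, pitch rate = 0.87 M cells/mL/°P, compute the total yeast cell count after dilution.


V_w = V·((SG_c−1)/(SG_t−1)−1);  °P = 259 − 259/SG_t;  cells = rate·(V+V_w)·°P
V_w = 21.0·((1.094−1)/(1.074−1)−1) = 5.6757
V_final = 21.0 + 5.6757 = 26.6757
°P = 259 − 259/1.074 = 17.8454
cells = 0.87·26.6757·17.8454

414.1540 billion cells


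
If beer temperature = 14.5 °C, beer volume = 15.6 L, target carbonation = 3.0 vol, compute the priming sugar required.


residual = 14.695·(0.01821 + 0.09011·e^(−0.04·T));  sugar = (target − residual)·4.0·V
residual = 14.695·(0.01821 + 0.09011·e^(−0.04·14.5)) = 1.0090
sugar = (3.0 − 1.0090)·4.0·15.6

124.2387 g


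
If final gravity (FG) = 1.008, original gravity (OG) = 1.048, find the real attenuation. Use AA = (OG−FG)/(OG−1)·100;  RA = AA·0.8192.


AA = (1.048 − 1.008)/(1.048 − 1)·100 = 83.3333
RA = 83.3333·0.8192

68.2667 %


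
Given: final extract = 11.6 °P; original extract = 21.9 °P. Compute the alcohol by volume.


SG = 259/(259 − P);  ABV = (OG − FG)·131.25
OG = 259/(259 − 21.9) = 1.0924
FG = 259/(259 − 11.6) = 1.0469
ABV = (1.0924 − 1.0469)·131.25

5.9690 % ABV


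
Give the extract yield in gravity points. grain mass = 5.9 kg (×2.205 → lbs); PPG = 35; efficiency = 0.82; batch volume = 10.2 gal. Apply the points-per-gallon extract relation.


points = lbs × PPG × eff / vol
lbs = 5.9 × 2.205 = 13.0095
points = 13.0095 × 35 × 0.82 / 10.2

36.6052 points


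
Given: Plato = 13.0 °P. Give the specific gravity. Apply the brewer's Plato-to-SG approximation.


SG = 259/(259 − P)
SG = 259/(259 − 13.0)

1.0528


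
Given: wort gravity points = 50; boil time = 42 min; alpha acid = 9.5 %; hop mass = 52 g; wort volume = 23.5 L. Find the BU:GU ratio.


U = 1.65·0.000125^(GP/1000)·(1−e^(−0.04t))/4.15;  IBU = (α/100)·m·U·1000/V;  BU:GU = IBU/GP
U = 1.65·0.000125^(50/1000)·(1−e^(−0.04·42))/4.15 = 0.2064
IBU = (9.5/100)·52·0.2064·1000/23.5 = 43.3876
BU:GU = 43.3876/50

0.8678


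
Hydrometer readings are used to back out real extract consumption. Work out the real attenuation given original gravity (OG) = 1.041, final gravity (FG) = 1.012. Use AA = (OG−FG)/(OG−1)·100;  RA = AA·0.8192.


AA = (1.041 − 1.012)/(1.041 − 1)·100 = 70.7317
RA = 70.7317·0.8192

57.9434 %


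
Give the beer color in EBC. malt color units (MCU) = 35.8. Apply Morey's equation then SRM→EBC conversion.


SRM = 1.4922·MCU^0.6859;  EBC = SRM·1.97
SRM = 1.4922·35.8^0.6859 = 17.3634
EBC = 17.3634·1.97

34.2059 EBC


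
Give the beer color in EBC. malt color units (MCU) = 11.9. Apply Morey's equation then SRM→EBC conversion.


SRM = 1.4922·MCU^0.6859;  EBC = SRM·1.97
SRM = 1.4922·11.9^0.6859 = 8.1573
EBC = 8.1573·1.97

16.0698 EBC


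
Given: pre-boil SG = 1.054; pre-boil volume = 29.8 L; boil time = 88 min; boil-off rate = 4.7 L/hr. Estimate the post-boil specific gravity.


V_post = V_pre − rate·(t/60);  SG_post = 1 + (SG_pre−1)·V_pre/V_post
V_post = 29.8 − 4.7·(88/60) = 22.9067
SG_post = 1 + (1.054 − 1)·29.8/22.9067

1.0703


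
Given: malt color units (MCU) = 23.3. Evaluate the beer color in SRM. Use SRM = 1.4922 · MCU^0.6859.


SRM = 1.4922 · 23.3^0.6859

12.9329 SRM


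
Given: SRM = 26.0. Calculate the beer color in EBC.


EBC = SRM · 1.97
EBC = 26.0 · 1.97

51.2200 EBC


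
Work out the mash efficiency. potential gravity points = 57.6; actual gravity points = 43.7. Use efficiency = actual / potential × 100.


efficiency = 43.7 / 57.6 × 100

75.8681 %


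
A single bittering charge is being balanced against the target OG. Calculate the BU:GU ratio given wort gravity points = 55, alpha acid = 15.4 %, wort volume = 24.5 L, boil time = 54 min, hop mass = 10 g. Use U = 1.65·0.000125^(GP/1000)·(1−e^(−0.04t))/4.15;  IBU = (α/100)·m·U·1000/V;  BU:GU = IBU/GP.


U = 1.65·0.000125^(55/1000)·(1−e^(−0.04·54))/4.15 = 0.2146
IBU = (15.4/100)·10·0.2146·1000/24.5 = 13.4867
BU:GU = 13.4867/55

0.2452


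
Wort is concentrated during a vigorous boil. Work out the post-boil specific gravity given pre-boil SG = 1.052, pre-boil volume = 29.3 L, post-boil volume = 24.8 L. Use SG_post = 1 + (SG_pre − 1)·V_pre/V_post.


pts_pre = (1.052 − 1)·1000 = 52.0000
pts_post = 52.0000·29.3/24.8 = 61.4355
SG_post = 1 + 61.4355/1000

1.0614


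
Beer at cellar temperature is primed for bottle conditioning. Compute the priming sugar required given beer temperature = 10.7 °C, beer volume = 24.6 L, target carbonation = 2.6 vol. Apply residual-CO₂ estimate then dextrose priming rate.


residual = 14.695·(0.01821 + 0.09011·e^(−0.04·T));  sugar = (target − residual)·4.0·V
residual = 14.695·(0.01821 + 0.09011·e^(−0.04·10.7)) = 1.1307
sugar = (2.6 − 1.1307)·4.0·24.6

144.5788 g


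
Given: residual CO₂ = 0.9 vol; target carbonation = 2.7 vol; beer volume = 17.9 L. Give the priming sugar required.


sugar = (target − residual)·4.0·V
sugar = (2.7 − 0.9)·4.0·17.9

128.8800 g


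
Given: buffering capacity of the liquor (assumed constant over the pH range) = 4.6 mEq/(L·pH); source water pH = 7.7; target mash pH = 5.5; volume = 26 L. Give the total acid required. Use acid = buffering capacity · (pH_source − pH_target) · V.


acid = 4.6 · (7.7 − 5.5) · 26

263.1200 mEq


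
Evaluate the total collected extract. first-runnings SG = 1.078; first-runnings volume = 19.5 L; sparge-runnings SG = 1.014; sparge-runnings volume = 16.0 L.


total = Σ (SG_i − 1)·1000·V_i
first = (1.078 − 1)·1000·19.5 = 1521.0000
sparge = (1.014 − 1)·1000·16.0 = 224.0000
total = 1521.0000 + 224.0000

1745.0000 gravity·L


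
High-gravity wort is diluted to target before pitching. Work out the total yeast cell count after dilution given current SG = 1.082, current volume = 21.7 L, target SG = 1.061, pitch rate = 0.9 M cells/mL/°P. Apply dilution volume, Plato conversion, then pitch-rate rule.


V_w = V·((SG_c−1)/(SG_t−1)−1);  °P = 259 − 259/SG_t;  cells = rate·(V+V_w)·°P
V_w = 21.7·((1.082−1)/(1.061−1)−1) = 7.4705
V_final = 21.7 + 7.4705 = 29.1705
°P = 259 − 259/1.061 = 14.8907
cells = 0.9·29.1705·14.8907

390.9313 billion cells


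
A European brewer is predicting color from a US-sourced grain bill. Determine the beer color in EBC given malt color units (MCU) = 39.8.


SRM = 1.4922·MCU^0.6859;  EBC = SRM·1.97
SRM = 1.4922·39.8^0.6859 = 18.6718
EBC = 18.6718·1.97

36.7835 EBC


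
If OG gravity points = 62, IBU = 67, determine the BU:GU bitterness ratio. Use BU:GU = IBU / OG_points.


BU:GU = 67 / 62

1.0806


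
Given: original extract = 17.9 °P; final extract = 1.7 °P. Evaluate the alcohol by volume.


SG = 259/(259 − P);  ABV = (OG − FG)·131.25
OG = 259/(259 − 17.9) = 1.0742
FG = 259/(259 − 1.7) = 1.0066
ABV = (1.0742 − 1.0066)·131.25

8.8772 % ABV


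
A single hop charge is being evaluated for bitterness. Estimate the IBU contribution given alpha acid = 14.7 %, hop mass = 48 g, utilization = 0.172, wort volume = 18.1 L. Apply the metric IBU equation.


IBU = (α/100)·mass·U·1000 / V
IBU = (14.7/100)·48·0.172·1000 / 18.1

67.0515 IBU


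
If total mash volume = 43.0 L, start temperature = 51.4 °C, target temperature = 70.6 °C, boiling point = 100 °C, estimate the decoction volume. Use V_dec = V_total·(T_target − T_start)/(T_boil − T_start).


V_dec = 43.0·(70.6 − 51.4)/(100 − 51.4)

16.9877 L


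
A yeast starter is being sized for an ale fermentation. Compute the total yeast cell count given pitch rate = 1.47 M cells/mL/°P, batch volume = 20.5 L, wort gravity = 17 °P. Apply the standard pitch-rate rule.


cells (billions) = rate · V_L · °P
cells = 1.47 · 20.5 · 17

512.2950 billion cells


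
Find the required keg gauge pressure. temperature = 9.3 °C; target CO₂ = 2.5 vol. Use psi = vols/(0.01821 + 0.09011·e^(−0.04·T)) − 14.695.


psi = 2.5/(0.01821 + 0.09011·e^(−0.04·9.3)) − 14.695

16.4275 psi


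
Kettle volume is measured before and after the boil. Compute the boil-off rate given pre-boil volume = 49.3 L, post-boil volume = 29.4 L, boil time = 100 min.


rate = (V_pre − V_post) / (t_min/60)
rate = (49.3 − 29.4) / (100/60)

11.9400 L/hr


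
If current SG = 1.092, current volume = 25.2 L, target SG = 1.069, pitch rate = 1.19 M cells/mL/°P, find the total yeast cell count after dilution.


V_w = V·((SG_c−1)/(SG_t−1)−1);  °P = 259 − 259/SG_t;  cells = rate·(V+V_w)·°P
V_w = 25.2·((1.092−1)/(1.069−1)−1) = 8.4000
V_final = 25.2 + 8.4000 = 33.6000
°P = 259 − 259/1.069 = 16.7175
cells = 1.19·33.6000·16.7175

668.4322 billion cells


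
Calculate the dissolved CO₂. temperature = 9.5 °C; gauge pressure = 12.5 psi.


vols = (P + 14.695)·(0.01821 + 0.09011·e^(−0.04·T))
vols = (12.5 + 14.695)·(0.01821 + 0.09011·e^(−0.04·9.5))

2.1711 volumes


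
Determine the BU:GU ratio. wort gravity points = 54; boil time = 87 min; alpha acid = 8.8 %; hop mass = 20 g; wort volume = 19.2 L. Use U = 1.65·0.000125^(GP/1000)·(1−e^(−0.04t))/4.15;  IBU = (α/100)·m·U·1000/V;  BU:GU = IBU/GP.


U = 1.65·0.000125^(54/1000)·(1−e^(−0.04·87))/4.15 = 0.2372
IBU = (8.8/100)·20·0.2372·1000/19.2 = 21.7416
BU:GU = 21.7416/54

0.4026


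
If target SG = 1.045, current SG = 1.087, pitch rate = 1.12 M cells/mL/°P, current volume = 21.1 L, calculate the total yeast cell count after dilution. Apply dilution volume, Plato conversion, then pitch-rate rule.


V_w = V·((SG_c−1)/(SG_t−1)−1);  °P = 259 − 259/SG_t;  cells = rate·(V+V_w)·°P
V_w = 21.1·((1.087−1)/(1.045−1)−1) = 19.6933
V_final = 21.1 + 19.6933 = 40.7933
°P = 259 − 259/1.045 = 11.1531
cells = 1.12·40.7933·11.1531

509.5692 billion cells


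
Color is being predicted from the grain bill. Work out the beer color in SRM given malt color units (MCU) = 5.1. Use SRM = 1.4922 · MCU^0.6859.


SRM = 1.4922 · 5.1^0.6859

4.5619 SRM


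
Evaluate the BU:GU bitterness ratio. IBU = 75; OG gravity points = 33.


BU:GU = IBU / OG_points
BU:GU = 75 / 33

2.2727


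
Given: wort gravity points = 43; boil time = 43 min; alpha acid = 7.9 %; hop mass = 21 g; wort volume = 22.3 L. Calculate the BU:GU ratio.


U = 1.65·0.000125^(GP/1000)·(1−e^(−0.04t))/4.15;  IBU = (α/100)·m·U·1000/V;  BU:GU = IBU/GP
U = 1.65·0.000125^(43/1000)·(1−e^(−0.04·43))/4.15 = 0.2218
IBU = (7.9/100)·21·0.2218·1000/22.3 = 16.4988
BU:GU = 16.4988/43

0.3837


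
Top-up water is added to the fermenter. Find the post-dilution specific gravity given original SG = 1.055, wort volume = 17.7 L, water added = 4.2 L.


SG_new = 1 + (SG_old − 1)·V_old/(V_old + V_water)
pts = (1.055 − 1)·1000·17.7/(17.7 + 4.2) = 44.4521
SG_new = 1 + 44.4521/1000

1.0445


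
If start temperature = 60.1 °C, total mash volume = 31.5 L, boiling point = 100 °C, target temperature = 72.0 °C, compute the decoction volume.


V_dec = V_total·(T_target − T_start)/(T_boil − T_start)
V_dec = 31.5·(72.0 − 60.1)/(100 − 60.1)

9.3947 L


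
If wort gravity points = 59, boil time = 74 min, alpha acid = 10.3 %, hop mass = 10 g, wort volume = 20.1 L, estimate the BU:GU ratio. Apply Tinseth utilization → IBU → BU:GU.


U = 1.65·0.000125^(GP/1000)·(1−e^(−0.04t))/4.15;  IBU = (α/100)·m·U·1000/V;  BU:GU = IBU/GP
U = 1.65·0.000125^(59/1000)·(1−e^(−0.04·74))/4.15 = 0.2218
IBU = (10.3/100)·10·0.2218·1000/20.1 = 11.3681
BU:GU = 11.3681/59

0.1927


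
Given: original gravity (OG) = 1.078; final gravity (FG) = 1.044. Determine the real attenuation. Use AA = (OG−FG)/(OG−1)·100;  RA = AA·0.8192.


AA = (1.078 − 1.044)/(1.078 − 1)·100 = 43.5897
RA = 43.5897·0.8192

35.7087 %


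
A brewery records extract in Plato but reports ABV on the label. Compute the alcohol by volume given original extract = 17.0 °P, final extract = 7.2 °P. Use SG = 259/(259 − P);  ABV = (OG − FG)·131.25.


OG = 259/(259 − 17.0) = 1.0702
FG = 259/(259 − 7.2) = 1.0286
ABV = (1.0702 − 1.0286)·131.25

5.4671 % ABV


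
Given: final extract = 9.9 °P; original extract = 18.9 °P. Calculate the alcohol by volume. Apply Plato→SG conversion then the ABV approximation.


SG = 259/(259 − P);  ABV = (OG − FG)·131.25
OG = 259/(259 − 18.9) = 1.0787
FG = 259/(259 − 9.9) = 1.0397
ABV = (1.0787 − 1.0397)·131.25

5.1154 % ABV


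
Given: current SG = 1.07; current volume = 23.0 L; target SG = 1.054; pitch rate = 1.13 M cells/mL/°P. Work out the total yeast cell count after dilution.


V_w = V·((SG_c−1)/(SG_t−1)−1);  °P = 259 − 259/SG_t;  cells = rate·(V+V_w)·°P
V_w = 23.0·((1.07−1)/(1.054−1)−1) = 6.8148
V_final = 23.0 + 6.8148 = 29.8148
°P = 259 − 259/1.054 = 13.2694
cells = 1.13·29.8148·13.2694

447.0576 billion cells


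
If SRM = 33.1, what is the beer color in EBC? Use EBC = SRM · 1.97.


EBC = 33.1 · 1.97

65.2070 EBC


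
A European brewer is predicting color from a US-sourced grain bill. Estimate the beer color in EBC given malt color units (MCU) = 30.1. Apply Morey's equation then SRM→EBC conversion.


SRM = 1.4922·MCU^0.6859;  EBC = SRM·1.97
SRM = 1.4922·30.1^0.6859 = 15.4161
EBC = 15.4161·1.97

30.3698 EBC


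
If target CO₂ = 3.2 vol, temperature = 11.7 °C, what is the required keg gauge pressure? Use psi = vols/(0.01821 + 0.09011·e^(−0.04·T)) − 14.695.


psi = 3.2/(0.01821 + 0.09011·e^(−0.04·11.7)) − 14.695

28.1765 psi


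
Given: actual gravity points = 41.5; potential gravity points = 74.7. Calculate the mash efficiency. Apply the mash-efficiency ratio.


efficiency = actual / potential × 100
efficiency = 41.5 / 74.7 × 100

55.5556 %


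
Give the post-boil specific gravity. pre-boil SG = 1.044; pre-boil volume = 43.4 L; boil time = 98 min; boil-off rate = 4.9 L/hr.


V_post = V_pre − rate·(t/60);  SG_post = 1 + (SG_pre−1)·V_pre/V_post
V_post = 43.4 − 4.9·(98/60) = 35.3967
SG_post = 1 + (1.044 − 1)·43.4/35.3967

1.0539


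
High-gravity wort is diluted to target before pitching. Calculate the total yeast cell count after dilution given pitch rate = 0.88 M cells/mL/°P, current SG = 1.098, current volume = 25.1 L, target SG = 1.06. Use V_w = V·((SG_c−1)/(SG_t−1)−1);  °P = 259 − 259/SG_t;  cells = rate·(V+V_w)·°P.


V_w = 25.1·((1.098−1)/(1.06−1)−1) = 15.8967
V_final = 25.1 + 15.8967 = 40.9967
°P = 259 − 259/1.06 = 14.6604
cells = 0.88·40.9967·14.6604

528.9034 billion cells


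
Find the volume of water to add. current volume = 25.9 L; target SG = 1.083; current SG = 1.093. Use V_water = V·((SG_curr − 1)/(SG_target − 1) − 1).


V_water = 25.9·((1.093 − 1)/(1.083 − 1) − 1)

3.1205 L


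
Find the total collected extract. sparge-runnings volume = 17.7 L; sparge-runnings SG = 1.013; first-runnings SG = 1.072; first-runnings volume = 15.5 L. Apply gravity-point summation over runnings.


total = Σ (SG_i − 1)·1000·V_i
first = (1.072 − 1)·1000·15.5 = 1116.0000
sparge = (1.013 − 1)·1000·17.7 = 230.1000
total = 1116.0000 + 230.1000

1346.1000 gravity·L


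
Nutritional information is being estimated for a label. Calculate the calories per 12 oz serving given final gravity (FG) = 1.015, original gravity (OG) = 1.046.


ABW = (OG−FG)·131.25·0.79/FG;  °P = 259 − 259/SG (for OG→OE and FG→AE);  RE = 0.1808·OE + 0.8192·AE;  Cal = (6.9·ABW + 4·(RE−0.1))·FG·3.55
ABW = (1.046 − 1.015)·131.25·0.79/1.015 = 3.1668
OE = 259 − 259/1.046 = 11.3901 °P
AE = 259 − 259/1.015 = 3.8276 °P
RE = 0.1808·11.3901 + 0.8192·3.8276 = 5.1949 °P
Cal = (6.9·3.1668 + 4·(5.1949−0.1))·1.015·3.55

152.1671 kcal


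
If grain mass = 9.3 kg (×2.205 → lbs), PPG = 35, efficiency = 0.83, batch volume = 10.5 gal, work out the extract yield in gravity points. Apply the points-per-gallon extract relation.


points = lbs × PPG × eff / vol
lbs = 9.3 × 2.205 = 20.5065
points = 20.5065 × 35 × 0.83 / 10.5

56.7347 points


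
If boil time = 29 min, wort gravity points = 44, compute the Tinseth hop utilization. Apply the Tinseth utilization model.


U = 1.65·0.000125^(GP/1000) · (1 − e^(−0.04·t))/4.15
bigness = 1.65·0.000125^(44/1000) = 1.1111
boil_factor = (1 − e^(−0.04·29))/4.15 = 0.1654
U = 1.1111 · 0.1654

0.1838


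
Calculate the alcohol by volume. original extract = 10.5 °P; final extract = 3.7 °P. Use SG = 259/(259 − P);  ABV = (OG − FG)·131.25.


OG = 259/(259 − 10.5) = 1.0423
FG = 259/(259 − 3.7) = 1.0145
ABV = (1.0423 − 1.0145)·131.25

3.6436 % ABV


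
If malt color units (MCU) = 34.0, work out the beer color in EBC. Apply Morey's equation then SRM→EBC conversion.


SRM = 1.4922·MCU^0.6859;  EBC = SRM·1.97
SRM = 1.4922·34.0^0.6859 = 16.7598
EBC = 16.7598·1.97

33.0168 EBC


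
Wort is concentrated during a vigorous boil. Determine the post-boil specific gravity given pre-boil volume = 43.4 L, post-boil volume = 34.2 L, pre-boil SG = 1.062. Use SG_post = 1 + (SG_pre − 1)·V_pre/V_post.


pts_pre = (1.062 − 1)·1000 = 62.0000
pts_post = 62.0000·43.4/34.2 = 78.6784
SG_post = 1 + 78.6784/1000

1.0787


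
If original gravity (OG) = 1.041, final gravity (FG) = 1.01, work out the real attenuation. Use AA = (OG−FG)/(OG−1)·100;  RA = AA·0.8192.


AA = (1.041 − 1.01)/(1.041 − 1)·100 = 75.6098
RA = 75.6098·0.8192

61.9395 %


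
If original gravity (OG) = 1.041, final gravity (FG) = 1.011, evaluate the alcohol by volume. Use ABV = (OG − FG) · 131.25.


ABV = (1.041 − 1.011) · 131.25

3.9375 % ABV


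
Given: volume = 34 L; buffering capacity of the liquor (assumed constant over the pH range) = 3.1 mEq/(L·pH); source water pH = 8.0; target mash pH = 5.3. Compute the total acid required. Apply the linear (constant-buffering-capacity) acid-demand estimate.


acid = buffering capacity · (pH_source − pH_target) · V
acid = 3.1 · (8.0 − 5.3) · 34

284.5800 mEq
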